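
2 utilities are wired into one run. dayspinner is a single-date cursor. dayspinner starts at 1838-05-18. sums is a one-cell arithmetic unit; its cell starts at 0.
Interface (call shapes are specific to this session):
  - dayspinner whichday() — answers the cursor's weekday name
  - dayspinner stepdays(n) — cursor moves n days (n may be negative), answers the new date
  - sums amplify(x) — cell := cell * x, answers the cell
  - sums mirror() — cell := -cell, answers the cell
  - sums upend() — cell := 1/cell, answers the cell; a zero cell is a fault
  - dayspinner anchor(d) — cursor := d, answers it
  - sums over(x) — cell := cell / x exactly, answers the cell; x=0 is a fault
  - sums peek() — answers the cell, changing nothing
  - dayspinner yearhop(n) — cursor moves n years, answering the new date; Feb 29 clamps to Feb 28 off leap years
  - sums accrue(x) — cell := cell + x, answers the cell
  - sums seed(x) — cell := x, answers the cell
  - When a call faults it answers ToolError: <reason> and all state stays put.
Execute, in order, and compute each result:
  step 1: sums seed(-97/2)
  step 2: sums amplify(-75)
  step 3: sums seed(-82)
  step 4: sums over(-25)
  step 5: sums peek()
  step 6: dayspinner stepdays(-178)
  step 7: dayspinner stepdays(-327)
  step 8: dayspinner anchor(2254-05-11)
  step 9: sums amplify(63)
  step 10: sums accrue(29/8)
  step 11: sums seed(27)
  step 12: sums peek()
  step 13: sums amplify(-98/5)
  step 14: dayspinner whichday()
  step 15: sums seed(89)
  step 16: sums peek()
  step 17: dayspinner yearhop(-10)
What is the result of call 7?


>> sums seed(-97/2)
<< -97/2
>> sums amplify(-75)
<< 7275/2
>> sums seed(-82)
<< -82
>> sums over(-25)
<< 82/25
>> sums peek()
<< 82/25
>> dayspinner stepdays(-178)
<< 1837-11-21
>> dayspinner stepdays(-327)
<< 1836-12-29
>> dayspinner anchor(2254-05-11)
<< 2254-05-11
>> sums amplify(63)
<< 5166/25
>> sums accrue(29/8)
<< 42053/200
>> sums seed(27)
<< 27
>> sums peek()
<< 27
>> sums amplify(-98/5)
<< -2646/5
>> dayspinner whichday()
<< Thursday
>> sums seed(89)
<< 89
>> sums peek()
<< 89
>> dayspinner yearhop(-10)
<< 2244-05-11

Answer: 1836-12-29


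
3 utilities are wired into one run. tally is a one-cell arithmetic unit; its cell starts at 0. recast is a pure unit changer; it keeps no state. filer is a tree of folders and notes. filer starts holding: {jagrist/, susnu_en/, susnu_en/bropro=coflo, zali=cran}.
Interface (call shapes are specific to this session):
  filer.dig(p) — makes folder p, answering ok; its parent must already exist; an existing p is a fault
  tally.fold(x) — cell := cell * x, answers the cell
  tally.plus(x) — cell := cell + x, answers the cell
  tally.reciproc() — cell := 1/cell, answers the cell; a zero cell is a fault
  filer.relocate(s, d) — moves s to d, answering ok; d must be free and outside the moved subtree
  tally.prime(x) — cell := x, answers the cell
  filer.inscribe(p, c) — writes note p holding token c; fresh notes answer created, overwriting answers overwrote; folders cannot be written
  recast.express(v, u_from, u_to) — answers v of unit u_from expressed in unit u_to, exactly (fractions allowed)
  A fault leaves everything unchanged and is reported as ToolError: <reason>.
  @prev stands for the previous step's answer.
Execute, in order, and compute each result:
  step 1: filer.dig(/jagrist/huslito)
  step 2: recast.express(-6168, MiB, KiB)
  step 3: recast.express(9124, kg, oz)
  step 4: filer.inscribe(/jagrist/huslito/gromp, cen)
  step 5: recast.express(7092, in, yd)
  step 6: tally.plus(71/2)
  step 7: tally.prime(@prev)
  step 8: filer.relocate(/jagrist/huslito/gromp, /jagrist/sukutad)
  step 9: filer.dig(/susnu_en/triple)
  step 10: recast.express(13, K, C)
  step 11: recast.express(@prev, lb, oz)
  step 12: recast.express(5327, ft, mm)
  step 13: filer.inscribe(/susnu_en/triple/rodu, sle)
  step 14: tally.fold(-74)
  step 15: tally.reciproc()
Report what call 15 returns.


-> filer.dig(p=/jagrist/huslito)
<- ok
-> recast.express(v=-6168, u_from=MiB, u_to=KiB)
<- -6316032
-> recast.express(v=9124, u_from=kg, u_to=oz)
<- 14598400000000/45359237
-> filer.inscribe(p=/jagrist/huslito/gromp, c=cen)
<- created
-> recast.express(v=7092, u_from=in, u_to=yd)
<- 197
-> tally.plus(x=71/2)
<- 71/2
-> tally.prime(x=@prev)
<- 71/2
-> filer.relocate(s=/jagrist/huslito/gromp, d=/jagrist/sukutad)
<- ok
-> filer.dig(p=/susnu_en/triple)
<- ok
-> recast.express(v=13, u_from=K, u_to=C)
<- -5203/20
-> recast.express(v=@prev, u_from=lb, u_to=oz)
<- -20812/5
-> recast.express(v=5327, u_from=ft, u_to=mm)
<- 8118348/5
-> filer.inscribe(p=/susnu_en/triple/rodu, c=sle)
<- created
-> tally.fold(x=-74)
<- -2627
-> tally.reciproc()
<- -1/2627

Answer: -1/2627


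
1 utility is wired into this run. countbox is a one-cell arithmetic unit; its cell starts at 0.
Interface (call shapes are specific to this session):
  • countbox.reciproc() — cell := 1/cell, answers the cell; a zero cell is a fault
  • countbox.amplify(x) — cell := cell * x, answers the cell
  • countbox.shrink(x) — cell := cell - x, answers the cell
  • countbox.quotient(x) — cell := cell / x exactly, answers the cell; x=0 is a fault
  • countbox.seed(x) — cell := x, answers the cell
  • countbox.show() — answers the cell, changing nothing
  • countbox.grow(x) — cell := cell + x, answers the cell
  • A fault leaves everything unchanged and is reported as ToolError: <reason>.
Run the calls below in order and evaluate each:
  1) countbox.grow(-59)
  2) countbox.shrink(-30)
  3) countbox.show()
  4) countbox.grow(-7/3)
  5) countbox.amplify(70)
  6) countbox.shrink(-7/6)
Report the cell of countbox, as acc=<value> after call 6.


Answer: acc=-13153/6

Derivation:
>> grow(-59)
<< -59
>> shrink(-30)
<< -29
>> show()
<< -29
>> grow(-7/3)
<< -94/3
>> amplify(70)
<< -6580/3
>> shrink(-7/6)
<< -13153/6


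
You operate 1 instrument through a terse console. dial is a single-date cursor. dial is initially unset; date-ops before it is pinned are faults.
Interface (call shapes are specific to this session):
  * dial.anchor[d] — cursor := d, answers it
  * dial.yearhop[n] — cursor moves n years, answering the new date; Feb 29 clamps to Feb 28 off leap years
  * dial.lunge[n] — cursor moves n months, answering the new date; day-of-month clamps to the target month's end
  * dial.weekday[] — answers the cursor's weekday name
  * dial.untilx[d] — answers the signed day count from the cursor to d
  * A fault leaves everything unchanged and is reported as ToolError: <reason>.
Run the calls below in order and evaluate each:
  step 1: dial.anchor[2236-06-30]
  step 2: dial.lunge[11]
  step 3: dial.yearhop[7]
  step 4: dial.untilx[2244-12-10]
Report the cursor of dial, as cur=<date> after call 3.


I call dial.anchor with 2236-06-30, and see 2236-06-30.
Then dial.lunge with 11, yielding 2237-05-30.
I call dial.yearhop with 7: 2244-05-30.
I call dial.untilx with 2244-12-10, and observe 194.

Answer: cur=2244-05-30


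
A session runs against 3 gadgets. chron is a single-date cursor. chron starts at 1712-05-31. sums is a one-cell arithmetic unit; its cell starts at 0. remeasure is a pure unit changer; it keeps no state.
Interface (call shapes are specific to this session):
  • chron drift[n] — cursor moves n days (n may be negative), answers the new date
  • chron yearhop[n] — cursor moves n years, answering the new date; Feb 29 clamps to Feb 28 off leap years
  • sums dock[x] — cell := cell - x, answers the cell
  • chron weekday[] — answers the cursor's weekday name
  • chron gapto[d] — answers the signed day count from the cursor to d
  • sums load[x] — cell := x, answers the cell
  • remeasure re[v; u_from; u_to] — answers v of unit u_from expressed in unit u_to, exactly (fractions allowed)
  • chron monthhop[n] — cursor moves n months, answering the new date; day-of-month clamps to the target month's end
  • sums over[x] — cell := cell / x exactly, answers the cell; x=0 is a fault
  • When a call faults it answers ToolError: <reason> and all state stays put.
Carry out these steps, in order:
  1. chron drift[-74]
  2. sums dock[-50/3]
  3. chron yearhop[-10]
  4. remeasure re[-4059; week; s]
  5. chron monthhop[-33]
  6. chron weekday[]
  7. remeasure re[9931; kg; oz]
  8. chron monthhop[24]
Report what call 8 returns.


Answer: 1701-06-18

Derivation:
! 1. chron drift(n=-74) => 1712-03-18
! 2. sums dock(x=-50/3) => 50/3
! 3. chron yearhop(n=-10) => 1702-03-18
! 4. remeasure re(v=-4059, u_from=week, u_to=s) => -2454883200
! 5. chron monthhop(n=-33) => 1699-06-18
! 6. chron weekday() => Thursday
! 7. remeasure re(v=9931, u_from=kg, u_to=oz) => 15889600000000/45359237
! 8. chron monthhop(n=24) => 1701-06-18


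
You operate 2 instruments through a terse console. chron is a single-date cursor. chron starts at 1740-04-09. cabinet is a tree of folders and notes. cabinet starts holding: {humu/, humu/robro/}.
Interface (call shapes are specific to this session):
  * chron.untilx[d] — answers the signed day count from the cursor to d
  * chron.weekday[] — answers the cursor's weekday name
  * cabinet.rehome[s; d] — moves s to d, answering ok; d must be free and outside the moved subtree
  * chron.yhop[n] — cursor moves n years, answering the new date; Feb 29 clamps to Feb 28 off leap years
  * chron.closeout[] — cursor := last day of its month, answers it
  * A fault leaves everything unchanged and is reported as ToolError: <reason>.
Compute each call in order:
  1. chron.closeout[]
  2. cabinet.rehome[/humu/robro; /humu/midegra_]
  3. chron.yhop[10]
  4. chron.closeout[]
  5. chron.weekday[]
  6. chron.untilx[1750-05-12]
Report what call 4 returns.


CALL chron.closeout[]
RET  1740-04-30
CALL cabinet.rehome[s=/humu/robro; d=/humu/midegra_]
RET  ok
CALL chron.yhop[n=10]
RET  1750-04-30
CALL chron.closeout[]
RET  1750-04-30
CALL chron.weekday[]
RET  Thursday
CALL chron.untilx[d=1750-05-12]
RET  12

Answer: 1750-04-30


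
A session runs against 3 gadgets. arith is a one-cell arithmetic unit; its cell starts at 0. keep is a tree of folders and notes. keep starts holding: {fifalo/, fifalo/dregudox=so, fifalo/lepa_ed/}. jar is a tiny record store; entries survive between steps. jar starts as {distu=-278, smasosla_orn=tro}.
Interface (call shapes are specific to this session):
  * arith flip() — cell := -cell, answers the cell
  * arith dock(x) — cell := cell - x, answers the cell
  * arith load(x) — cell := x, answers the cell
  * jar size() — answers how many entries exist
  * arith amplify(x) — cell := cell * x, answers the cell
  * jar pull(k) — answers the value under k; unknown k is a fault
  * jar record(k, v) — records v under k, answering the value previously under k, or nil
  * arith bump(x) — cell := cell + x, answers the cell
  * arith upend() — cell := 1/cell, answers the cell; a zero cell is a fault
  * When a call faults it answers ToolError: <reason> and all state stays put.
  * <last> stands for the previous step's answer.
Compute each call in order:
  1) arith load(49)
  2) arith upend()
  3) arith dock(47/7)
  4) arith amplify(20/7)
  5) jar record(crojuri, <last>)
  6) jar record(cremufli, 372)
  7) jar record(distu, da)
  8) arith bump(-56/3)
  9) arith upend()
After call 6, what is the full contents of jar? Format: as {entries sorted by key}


Answer: {cremufli=372, crojuri=-6560/343, distu=-278, smasosla_orn=tro}

Derivation:
Step: arith load[49]
Result: 49
Step: arith upend[]
Result: 1/49
Step: arith dock[47/7]
Result: -328/49
Step: arith amplify[20/7]
Result: -6560/343
Step: jar record[crojuri; <last>]
Result: nil
Step: jar record[cremufli; 372]
Result: nil
Step: jar record[distu; da]
Result: -278
Step: arith bump[-56/3]
Result: -38888/1029
Step: arith upend[]
Result: -1029/38888


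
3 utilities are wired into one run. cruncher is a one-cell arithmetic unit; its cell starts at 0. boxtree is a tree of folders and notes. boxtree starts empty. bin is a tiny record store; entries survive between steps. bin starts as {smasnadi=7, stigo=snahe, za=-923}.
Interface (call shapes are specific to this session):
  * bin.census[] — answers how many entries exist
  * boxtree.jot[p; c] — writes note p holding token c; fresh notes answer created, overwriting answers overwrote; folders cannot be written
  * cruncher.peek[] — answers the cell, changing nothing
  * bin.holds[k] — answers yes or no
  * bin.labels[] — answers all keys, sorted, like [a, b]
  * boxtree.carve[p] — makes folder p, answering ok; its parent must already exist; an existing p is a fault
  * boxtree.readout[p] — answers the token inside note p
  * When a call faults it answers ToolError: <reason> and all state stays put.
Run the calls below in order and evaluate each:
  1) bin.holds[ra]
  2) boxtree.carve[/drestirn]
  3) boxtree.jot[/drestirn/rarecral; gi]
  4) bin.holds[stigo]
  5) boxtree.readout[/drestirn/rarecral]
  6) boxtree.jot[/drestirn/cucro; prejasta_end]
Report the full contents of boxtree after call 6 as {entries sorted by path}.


Answer: {drestirn/, drestirn/cucro=prejasta_end, drestirn/rarecral=gi}

Derivation:
CALL bin.holds[k→ra]
RET  no
CALL boxtree.carve[p→/drestirn]
RET  ok
CALL boxtree.jot[p→/drestirn/rarecral; c→gi]
RET  created
CALL bin.holds[k→stigo]
RET  yes
CALL boxtree.readout[p→/drestirn/rarecral]
RET  gi
CALL boxtree.jot[p→/drestirn/cucro; c→prejasta_end]
RET  created


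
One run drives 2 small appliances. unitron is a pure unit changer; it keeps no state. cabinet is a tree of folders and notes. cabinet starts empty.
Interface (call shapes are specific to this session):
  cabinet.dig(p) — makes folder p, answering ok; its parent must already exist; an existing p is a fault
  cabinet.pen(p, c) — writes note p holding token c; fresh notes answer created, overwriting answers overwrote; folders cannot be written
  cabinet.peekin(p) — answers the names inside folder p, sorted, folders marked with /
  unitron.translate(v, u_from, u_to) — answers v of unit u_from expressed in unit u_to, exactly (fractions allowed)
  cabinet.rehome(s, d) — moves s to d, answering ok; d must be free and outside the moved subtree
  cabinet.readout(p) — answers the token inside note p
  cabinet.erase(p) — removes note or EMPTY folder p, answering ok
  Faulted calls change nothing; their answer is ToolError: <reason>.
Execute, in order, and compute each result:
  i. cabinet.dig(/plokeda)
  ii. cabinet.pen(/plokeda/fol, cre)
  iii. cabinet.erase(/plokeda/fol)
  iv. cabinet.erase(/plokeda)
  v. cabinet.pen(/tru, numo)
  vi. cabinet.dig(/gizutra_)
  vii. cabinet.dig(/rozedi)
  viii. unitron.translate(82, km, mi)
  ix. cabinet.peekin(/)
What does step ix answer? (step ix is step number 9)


Answer: [gizutra_/, rozedi/, tru]

Derivation:
Now I run cabinet.dig(p→/plokeda), yielding ok.
Next I call cabinet.pen(p→/plokeda/fol, c→cre): created.
Using cabinet.erase(p→/plokeda/fol), yielding ok.
I run cabinet.erase(p→/plokeda), and get ok.
I run cabinet.pen(p→/tru, c→numo), giving created.
I call cabinet.dig(p→/gizutra_), and get ok.
Then cabinet.dig(p→/rozedi), and see ok.
I use unitron.translate(v→82, u_from→km, u_to→mi), and observe 640625/12573.
Next I call cabinet.peekin(p→/), — result: [gizutra_/, rozedi/, tru].


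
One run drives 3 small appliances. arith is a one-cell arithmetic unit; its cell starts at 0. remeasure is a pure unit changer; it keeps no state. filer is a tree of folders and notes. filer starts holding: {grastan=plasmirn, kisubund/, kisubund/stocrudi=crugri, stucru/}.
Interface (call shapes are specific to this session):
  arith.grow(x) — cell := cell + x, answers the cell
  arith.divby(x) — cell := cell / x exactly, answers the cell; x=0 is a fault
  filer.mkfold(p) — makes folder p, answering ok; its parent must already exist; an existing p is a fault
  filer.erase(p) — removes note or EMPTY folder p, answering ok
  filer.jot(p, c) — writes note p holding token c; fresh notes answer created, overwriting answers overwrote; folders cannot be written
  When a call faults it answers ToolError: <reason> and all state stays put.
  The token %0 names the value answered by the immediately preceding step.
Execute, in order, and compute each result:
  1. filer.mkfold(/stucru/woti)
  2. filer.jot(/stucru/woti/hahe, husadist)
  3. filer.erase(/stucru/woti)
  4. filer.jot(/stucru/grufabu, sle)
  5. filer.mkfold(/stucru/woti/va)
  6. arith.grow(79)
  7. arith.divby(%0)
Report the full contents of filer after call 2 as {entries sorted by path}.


Act: filer.mkfold[p→/stucru/woti]
Obs: ok
Act: filer.jot[p→/stucru/woti/hahe; c→husadist]
Obs: created
Act: filer.erase[p→/stucru/woti]
Obs: ToolError: not empty
Act: filer.jot[p→/stucru/grufabu; c→sle]
Obs: created
Act: filer.mkfold[p→/stucru/woti/va]
Obs: ok
Act: arith.grow[x→79]
Obs: 79
Act: arith.divby[x→%0]
Obs: 1

Answer: {grastan=plasmirn, kisubund/, kisubund/stocrudi=crugri, stucru/, stucru/woti/, stucru/woti/hahe=husadist}


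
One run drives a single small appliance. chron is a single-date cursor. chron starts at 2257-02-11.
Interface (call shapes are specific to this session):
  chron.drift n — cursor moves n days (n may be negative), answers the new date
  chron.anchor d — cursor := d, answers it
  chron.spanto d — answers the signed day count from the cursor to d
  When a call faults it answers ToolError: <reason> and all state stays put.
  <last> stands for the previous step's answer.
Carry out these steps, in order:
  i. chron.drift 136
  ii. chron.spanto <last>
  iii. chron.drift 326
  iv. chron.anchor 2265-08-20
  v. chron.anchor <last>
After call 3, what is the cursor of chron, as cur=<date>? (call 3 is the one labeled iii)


CALL drift[n: 136]
RET  2257-06-27
CALL spanto[d: <last>]
RET  0
CALL drift[n: 326]
RET  2258-05-19
CALL anchor[d: 2265-08-20]
RET  2265-08-20
CALL anchor[d: <last>]
RET  2265-08-20

Answer: cur=2258-05-19


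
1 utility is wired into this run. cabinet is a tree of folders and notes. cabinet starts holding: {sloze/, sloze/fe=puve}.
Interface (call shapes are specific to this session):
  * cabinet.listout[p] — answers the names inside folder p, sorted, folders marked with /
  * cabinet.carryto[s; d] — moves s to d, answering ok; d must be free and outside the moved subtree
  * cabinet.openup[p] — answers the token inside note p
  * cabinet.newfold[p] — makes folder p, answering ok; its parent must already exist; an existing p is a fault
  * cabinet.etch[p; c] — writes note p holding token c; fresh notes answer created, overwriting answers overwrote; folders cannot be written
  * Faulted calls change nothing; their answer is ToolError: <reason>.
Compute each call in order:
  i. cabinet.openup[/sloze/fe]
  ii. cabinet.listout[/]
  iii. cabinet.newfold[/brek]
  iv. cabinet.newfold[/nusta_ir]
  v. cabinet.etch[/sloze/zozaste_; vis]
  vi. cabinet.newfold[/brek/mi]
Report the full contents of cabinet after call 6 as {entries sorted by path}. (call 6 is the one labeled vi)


Now I run openup passing p=/sloze/fe, and observe puve.
I use listout passing p=/, and get [sloze/].
Using newfold passing p=/brek: ok.
Invoking newfold passing p=/nusta_ir: ok.
I use etch passing p=/sloze/zozaste_, c=vis, → created.
I use newfold passing p=/brek/mi: ok.

Answer: {brek/, brek/mi/, nusta_ir/, sloze/, sloze/fe=puve, sloze/zozaste_=vis}


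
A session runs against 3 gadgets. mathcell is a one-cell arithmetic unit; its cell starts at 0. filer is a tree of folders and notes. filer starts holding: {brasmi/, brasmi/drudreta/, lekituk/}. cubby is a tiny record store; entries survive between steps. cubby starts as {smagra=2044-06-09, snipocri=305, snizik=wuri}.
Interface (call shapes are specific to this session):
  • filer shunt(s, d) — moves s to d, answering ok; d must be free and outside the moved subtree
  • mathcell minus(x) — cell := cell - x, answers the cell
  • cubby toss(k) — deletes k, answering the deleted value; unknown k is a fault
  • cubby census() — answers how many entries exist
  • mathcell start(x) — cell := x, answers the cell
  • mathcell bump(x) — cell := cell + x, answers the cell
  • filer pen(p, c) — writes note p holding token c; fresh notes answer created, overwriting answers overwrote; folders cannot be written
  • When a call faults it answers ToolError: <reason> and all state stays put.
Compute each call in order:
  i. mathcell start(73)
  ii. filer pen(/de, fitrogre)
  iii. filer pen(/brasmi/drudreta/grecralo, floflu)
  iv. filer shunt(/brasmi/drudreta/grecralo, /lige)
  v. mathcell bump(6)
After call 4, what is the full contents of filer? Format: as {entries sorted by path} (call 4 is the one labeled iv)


-- mathcell start(x=73) -> 73
-- filer pen(p=/de, c=fitrogre) -> created
-- filer pen(p=/brasmi/drudreta/grecralo, c=floflu) -> created
-- filer shunt(s=/brasmi/drudreta/grecralo, d=/lige) -> ok
-- mathcell bump(x=6) -> 79

Answer: {brasmi/, brasmi/drudreta/, de=fitrogre, lekituk/, lige=floflu}


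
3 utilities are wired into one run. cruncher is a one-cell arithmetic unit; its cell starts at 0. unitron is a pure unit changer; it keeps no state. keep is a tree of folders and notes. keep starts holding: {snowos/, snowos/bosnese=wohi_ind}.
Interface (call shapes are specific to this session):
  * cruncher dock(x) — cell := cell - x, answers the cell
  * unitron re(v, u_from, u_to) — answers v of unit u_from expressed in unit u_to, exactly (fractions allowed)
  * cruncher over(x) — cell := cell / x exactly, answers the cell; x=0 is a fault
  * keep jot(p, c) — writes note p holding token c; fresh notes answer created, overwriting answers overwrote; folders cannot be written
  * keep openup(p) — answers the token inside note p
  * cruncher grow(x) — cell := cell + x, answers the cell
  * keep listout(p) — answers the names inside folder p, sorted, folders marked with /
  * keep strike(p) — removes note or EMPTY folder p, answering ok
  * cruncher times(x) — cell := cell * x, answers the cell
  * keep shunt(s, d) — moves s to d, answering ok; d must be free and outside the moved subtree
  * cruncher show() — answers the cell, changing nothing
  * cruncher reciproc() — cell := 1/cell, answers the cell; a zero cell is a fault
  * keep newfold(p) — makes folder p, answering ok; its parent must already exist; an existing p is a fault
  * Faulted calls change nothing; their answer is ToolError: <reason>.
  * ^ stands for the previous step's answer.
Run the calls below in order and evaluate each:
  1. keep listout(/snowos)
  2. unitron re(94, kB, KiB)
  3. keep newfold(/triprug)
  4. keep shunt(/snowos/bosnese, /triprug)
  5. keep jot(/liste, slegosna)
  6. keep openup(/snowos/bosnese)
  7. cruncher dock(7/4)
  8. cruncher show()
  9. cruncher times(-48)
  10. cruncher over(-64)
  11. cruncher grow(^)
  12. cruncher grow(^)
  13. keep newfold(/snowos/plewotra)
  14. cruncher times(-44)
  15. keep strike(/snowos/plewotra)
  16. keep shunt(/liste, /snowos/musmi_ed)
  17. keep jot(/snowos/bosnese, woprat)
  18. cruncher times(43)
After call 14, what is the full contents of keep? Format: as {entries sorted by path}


Next I call keep listout with p→/snowos, which returns [bosnese].
Next I call unitron re with v→94, u_from→kB, u_to→KiB, and see 5875/64.
Invoking keep newfold with p→/triprug, — result: ok.
I run keep shunt with s→/snowos/bosnese, d→/triprug, which returns ToolError: exists.
Calling keep jot with p→/liste, c→slegosna, and get created.
I use keep openup with p→/snowos/bosnese, giving wohi_ind.
Invoking cruncher dock with x→7/4, → -7/4.
Invoking cruncher show(), and see -7/4.
Calling cruncher times with x→-48, → 84.
I use cruncher over with x→-64, and observe -21/16.
I use cruncher grow with x→^, — result: -21/8.
I run cruncher grow with x→^, and see -21/4.
I call keep newfold with p→/snowos/plewotra: ok.
Now I run cruncher times with x→-44, and observe 231.
Now I run keep strike with p→/snowos/plewotra, — result: ok.
Now I run keep shunt with s→/liste, d→/snowos/musmi_ed, giving ok.
Then keep jot with p→/snowos/bosnese, c→woprat, and see overwrote.
I call cruncher times with x→43, and observe 9933.

Answer: {liste=slegosna, snowos/, snowos/bosnese=wohi_ind, snowos/plewotra/, triprug/}


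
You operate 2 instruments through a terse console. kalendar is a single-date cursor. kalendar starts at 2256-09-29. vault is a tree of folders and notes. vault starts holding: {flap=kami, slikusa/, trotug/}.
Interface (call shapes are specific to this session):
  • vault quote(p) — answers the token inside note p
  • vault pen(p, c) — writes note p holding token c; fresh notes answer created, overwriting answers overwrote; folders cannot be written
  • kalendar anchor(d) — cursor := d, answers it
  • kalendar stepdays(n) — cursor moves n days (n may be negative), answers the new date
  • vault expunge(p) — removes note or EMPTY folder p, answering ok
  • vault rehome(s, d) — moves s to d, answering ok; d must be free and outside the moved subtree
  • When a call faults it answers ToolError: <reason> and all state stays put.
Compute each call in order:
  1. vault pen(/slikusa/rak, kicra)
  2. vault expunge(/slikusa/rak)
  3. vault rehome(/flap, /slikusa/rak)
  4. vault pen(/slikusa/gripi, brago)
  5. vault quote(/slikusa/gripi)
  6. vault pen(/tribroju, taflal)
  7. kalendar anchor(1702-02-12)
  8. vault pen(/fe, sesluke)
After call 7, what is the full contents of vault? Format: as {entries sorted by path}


Do: vault pen[/slikusa/rak; kicra]
See: created
Do: vault expunge[/slikusa/rak]
See: ok
Do: vault rehome[/flap; /slikusa/rak]
See: ok
Do: vault pen[/slikusa/gripi; brago]
See: created
Do: vault quote[/slikusa/gripi]
See: brago
Do: vault pen[/tribroju; taflal]
See: created
Do: kalendar anchor[1702-02-12]
See: 1702-02-12
Do: vault pen[/fe; sesluke]
See: created

Answer: {slikusa/, slikusa/gripi=brago, slikusa/rak=kami, tribroju=taflal, trotug/}


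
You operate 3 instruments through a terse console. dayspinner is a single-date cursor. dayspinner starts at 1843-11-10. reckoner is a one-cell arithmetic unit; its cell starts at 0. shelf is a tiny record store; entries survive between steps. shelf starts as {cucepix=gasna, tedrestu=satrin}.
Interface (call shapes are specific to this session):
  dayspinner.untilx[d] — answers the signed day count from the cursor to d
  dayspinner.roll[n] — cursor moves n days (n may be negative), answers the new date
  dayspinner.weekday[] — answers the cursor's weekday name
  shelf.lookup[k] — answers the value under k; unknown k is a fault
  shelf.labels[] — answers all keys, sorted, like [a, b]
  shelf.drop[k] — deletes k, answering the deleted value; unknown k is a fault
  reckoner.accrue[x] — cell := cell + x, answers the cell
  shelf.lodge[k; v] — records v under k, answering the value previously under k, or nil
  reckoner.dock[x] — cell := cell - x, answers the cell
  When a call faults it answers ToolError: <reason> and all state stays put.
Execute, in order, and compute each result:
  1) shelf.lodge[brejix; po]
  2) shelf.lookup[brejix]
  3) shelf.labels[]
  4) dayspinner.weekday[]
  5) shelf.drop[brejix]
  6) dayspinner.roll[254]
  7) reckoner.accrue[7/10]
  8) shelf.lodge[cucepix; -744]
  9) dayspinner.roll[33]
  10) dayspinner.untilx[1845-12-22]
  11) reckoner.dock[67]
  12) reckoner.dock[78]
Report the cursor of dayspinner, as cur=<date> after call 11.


! 1. shelf.lodge(brejix, po) ~> nil
! 2. shelf.lookup(brejix) ~> po
! 3. shelf.labels() ~> [brejix, cucepix, tedrestu]
! 4. dayspinner.weekday() ~> Friday
! 5. shelf.drop(brejix) ~> po
! 6. dayspinner.roll(254) ~> 1844-07-21
! 7. reckoner.accrue(7/10) ~> 7/10
! 8. shelf.lodge(cucepix, -744) ~> gasna
! 9. dayspinner.roll(33) ~> 1844-08-23
! 10. dayspinner.untilx(1845-12-22) ~> 486
! 11. reckoner.dock(67) ~> -663/10
! 12. reckoner.dock(78) ~> -1443/10

Answer: cur=1844-08-23


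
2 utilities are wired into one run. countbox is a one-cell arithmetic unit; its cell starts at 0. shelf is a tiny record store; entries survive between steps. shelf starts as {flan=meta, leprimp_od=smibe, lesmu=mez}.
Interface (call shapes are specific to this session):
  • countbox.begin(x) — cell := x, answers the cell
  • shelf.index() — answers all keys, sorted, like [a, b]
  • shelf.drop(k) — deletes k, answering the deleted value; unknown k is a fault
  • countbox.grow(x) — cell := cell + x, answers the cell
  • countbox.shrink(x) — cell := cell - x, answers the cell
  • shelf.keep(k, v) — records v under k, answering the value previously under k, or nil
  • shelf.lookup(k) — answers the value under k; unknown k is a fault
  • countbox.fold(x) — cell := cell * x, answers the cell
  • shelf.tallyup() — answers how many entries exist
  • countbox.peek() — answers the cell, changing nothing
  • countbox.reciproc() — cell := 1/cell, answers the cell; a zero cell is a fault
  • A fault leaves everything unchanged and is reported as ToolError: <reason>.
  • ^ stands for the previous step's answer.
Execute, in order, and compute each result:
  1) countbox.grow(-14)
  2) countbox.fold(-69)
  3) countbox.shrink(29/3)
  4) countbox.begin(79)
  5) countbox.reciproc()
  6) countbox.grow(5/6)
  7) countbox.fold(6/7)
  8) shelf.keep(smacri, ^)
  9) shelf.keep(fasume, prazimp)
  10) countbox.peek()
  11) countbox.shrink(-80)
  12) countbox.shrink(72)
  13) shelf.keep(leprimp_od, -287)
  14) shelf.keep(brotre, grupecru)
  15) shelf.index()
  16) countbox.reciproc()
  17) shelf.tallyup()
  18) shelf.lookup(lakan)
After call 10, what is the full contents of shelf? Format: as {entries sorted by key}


Then countbox.grow on x='-14', which returns -14.
I use countbox.fold on x='-69', and get 966.
Calling countbox.shrink on x='29/3', and observe 2869/3.
I invoke countbox.begin on x='79', giving 79.
I invoke countbox.reciproc(), and get 1/79.
Then countbox.grow on x='5/6', and see 401/474.
I try countbox.fold on x='6/7', and observe 401/553.
I call shelf.keep on k='smacri', v='^', and get nil.
I call shelf.keep on k='fasume', v='prazimp', yielding nil.
Then countbox.peek, → 401/553.
Using countbox.shrink on x='-80', giving 44641/553.
Now I run countbox.shrink on x='72', yielding 4825/553.
I run shelf.keep on k='leprimp_od', v='-287', which returns smibe.
Invoking shelf.keep on k='brotre', v='grupecru': nil.
I call shelf.index, and observe [brotre, fasume, flan, leprimp_od, lesmu, smacri].
Invoking countbox.reciproc(), and get 553/4825.
Calling shelf.tallyup(): 6.
I try shelf.lookup on k='lakan', and get ToolError: no such key lakan.

Answer: {fasume=prazimp, flan=meta, leprimp_od=smibe, lesmu=mez, smacri=401/553}


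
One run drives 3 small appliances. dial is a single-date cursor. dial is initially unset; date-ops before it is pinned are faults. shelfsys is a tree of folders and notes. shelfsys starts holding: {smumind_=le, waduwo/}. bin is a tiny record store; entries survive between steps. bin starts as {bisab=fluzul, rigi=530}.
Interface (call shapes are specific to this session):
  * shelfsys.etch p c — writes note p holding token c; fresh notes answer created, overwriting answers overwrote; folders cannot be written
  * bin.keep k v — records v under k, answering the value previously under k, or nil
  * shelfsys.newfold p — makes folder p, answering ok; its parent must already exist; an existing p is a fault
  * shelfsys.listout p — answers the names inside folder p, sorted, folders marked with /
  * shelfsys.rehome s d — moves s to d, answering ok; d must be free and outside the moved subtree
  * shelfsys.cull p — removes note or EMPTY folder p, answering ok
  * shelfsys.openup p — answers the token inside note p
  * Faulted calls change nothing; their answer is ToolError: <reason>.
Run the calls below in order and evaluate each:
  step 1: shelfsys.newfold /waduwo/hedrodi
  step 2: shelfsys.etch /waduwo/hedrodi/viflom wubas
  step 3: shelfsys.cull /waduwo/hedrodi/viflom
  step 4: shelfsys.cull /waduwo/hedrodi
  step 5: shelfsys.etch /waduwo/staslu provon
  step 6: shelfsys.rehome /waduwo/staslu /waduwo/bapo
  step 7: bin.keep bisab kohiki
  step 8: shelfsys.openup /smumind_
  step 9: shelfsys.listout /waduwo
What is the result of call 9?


Answer: [bapo]

Derivation:
> shelfsys.newfold p=/waduwo/hedrodi
:: ok
> shelfsys.etch p=/waduwo/hedrodi/viflom c=wubas
:: created
> shelfsys.cull p=/waduwo/hedrodi/viflom
:: ok
> shelfsys.cull p=/waduwo/hedrodi
:: ok
> shelfsys.etch p=/waduwo/staslu c=provon
:: created
> shelfsys.rehome s=/waduwo/staslu d=/waduwo/bapo
:: ok
> bin.keep k=bisab v=kohiki
:: fluzul
> shelfsys.openup p=/smumind_
:: le
> shelfsys.listout p=/waduwo
:: [bapo]


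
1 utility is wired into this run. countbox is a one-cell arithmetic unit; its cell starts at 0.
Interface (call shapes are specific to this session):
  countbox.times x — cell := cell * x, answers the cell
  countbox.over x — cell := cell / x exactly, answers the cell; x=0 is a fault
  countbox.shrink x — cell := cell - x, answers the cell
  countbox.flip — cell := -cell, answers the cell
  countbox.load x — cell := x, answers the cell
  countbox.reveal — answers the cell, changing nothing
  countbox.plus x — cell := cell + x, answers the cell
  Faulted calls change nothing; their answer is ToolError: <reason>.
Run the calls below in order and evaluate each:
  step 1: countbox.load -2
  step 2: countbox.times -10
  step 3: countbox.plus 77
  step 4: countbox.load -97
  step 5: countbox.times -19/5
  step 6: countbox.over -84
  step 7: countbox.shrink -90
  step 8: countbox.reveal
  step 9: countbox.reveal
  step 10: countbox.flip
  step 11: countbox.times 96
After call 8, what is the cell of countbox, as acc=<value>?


Answer: acc=35957/420

Derivation:
~$ load x→-2
:: -2
~$ times x→-10
:: 20
~$ plus x→77
:: 97
~$ load x→-97
:: -97
~$ times x→-19/5
:: 1843/5
~$ over x→-84
:: -1843/420
~$ shrink x→-90
:: 35957/420
~$ reveal
:: 35957/420
~$ reveal
:: 35957/420
~$ flip
:: -35957/420
~$ times x→96
:: -287656/35


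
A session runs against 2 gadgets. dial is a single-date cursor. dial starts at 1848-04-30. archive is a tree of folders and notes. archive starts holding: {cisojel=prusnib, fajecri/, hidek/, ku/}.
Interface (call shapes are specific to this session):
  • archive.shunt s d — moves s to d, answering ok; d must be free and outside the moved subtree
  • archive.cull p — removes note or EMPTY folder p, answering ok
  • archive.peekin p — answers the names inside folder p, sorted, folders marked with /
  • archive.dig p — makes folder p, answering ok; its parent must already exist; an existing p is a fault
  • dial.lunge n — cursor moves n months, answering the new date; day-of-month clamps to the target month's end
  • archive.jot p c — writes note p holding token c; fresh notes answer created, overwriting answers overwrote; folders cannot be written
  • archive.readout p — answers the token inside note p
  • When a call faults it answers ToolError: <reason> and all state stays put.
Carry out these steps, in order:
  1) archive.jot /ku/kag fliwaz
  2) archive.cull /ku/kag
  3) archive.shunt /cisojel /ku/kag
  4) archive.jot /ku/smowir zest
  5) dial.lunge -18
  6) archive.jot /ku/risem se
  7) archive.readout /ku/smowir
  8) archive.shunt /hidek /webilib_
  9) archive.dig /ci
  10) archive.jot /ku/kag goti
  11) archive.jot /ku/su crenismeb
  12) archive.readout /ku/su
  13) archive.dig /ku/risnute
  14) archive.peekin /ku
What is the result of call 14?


·→ jot(p: /ku/kag, c: fliwaz)
·← created
·→ cull(p: /ku/kag)
·← ok
·→ shunt(s: /cisojel, d: /ku/kag)
·← ok
·→ jot(p: /ku/smowir, c: zest)
·← created
·→ lunge(n: -18)
·← 1846-10-30
·→ jot(p: /ku/risem, c: se)
·← created
·→ readout(p: /ku/smowir)
·← zest
·→ shunt(s: /hidek, d: /webilib_)
·← ok
·→ dig(p: /ci)
·← ok
·→ jot(p: /ku/kag, c: goti)
·← overwrote
·→ jot(p: /ku/su, c: crenismeb)
·← created
·→ readout(p: /ku/su)
·← crenismeb
·→ dig(p: /ku/risnute)
·← ok
·→ peekin(p: /ku)
·← [kag, risem, risnute/, smowir, su]

Answer: [kag, risem, risnute/, smowir, su]


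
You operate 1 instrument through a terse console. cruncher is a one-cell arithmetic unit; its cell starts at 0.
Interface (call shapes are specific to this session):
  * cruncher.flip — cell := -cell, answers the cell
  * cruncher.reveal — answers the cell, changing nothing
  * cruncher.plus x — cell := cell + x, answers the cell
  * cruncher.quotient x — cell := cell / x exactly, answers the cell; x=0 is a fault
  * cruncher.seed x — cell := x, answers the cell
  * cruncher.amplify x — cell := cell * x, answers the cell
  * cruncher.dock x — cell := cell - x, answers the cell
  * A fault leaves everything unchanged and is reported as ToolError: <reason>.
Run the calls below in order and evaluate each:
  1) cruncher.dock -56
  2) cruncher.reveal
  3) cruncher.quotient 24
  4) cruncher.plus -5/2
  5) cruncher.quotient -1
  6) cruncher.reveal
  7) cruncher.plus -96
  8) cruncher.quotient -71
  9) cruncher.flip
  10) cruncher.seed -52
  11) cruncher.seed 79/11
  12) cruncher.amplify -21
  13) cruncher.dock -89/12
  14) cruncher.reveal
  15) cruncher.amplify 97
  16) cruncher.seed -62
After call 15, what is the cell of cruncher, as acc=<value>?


~$ dock x=-56
[out] 56
~$ reveal
[out] 56
~$ quotient x=24
[out] 7/3
~$ plus x=-5/2
[out] -1/6
~$ quotient x=-1
[out] 1/6
~$ reveal
[out] 1/6
~$ plus x=-96
[out] -575/6
~$ quotient x=-71
[out] 575/426
~$ flip
[out] -575/426
~$ seed x=-52
[out] -52
~$ seed x=79/11
[out] 79/11
~$ amplify x=-21
[out] -1659/11
~$ dock x=-89/12
[out] -18929/132
~$ reveal
[out] -18929/132
~$ amplify x=97
[out] -1836113/132
~$ seed x=-62
[out] -62

Answer: acc=-1836113/132


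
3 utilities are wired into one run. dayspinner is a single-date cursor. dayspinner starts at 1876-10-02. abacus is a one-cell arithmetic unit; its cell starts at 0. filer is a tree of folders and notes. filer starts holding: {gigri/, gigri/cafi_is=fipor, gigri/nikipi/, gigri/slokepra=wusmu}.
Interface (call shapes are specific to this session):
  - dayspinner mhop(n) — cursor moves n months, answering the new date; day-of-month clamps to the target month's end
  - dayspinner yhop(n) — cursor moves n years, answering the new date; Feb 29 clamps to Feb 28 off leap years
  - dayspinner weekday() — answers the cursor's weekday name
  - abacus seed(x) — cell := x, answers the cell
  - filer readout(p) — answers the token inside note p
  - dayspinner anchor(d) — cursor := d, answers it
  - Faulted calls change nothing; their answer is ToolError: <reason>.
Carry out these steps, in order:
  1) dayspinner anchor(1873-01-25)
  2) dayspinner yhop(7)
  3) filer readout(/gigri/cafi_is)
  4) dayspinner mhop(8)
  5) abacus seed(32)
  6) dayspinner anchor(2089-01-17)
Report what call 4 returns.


Using dayspinner anchor using d→1873-01-25, and observe 1873-01-25.
I try dayspinner yhop using n→7, and get 1880-01-25.
Invoking filer readout using p→/gigri/cafi_is, and get fipor.
Calling dayspinner mhop using n→8, and get 1880-09-25.
I try abacus seed using x→32: 32.
Next I call dayspinner anchor using d→2089-01-17, which returns 2089-01-17.

Answer: 1880-09-25


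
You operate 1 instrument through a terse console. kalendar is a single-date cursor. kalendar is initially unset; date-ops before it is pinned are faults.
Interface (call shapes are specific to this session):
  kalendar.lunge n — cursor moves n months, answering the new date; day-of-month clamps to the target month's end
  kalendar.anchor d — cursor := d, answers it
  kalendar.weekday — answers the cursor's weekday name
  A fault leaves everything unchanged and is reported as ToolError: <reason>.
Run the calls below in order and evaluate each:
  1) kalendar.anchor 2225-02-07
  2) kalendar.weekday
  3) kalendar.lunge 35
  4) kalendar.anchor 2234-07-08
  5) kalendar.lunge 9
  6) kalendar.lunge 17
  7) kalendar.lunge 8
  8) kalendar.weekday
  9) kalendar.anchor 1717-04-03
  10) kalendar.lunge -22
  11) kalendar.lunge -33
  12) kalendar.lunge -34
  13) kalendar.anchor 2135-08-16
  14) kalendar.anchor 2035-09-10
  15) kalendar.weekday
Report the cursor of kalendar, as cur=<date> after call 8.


Answer: cur=2237-05-08

Derivation:
CALL kalendar.anchor[d=2225-02-07]
RET  2225-02-07
CALL kalendar.weekday[]
RET  Monday
CALL kalendar.lunge[n=35]
RET  2228-01-07
CALL kalendar.anchor[d=2234-07-08]
RET  2234-07-08
CALL kalendar.lunge[n=9]
RET  2235-04-08
CALL kalendar.lunge[n=17]
RET  2236-09-08
CALL kalendar.lunge[n=8]
RET  2237-05-08
CALL kalendar.weekday[]
RET  Monday
CALL kalendar.anchor[d=1717-04-03]
RET  1717-04-03
CALL kalendar.lunge[n=-22]
RET  1715-06-03
CALL kalendar.lunge[n=-33]
RET  1712-09-03
CALL kalendar.lunge[n=-34]
RET  1709-11-03
CALL kalendar.anchor[d=2135-08-16]
RET  2135-08-16
CALL kalendar.anchor[d=2035-09-10]
RET  2035-09-10
CALL kalendar.weekday[]
RET  Monday
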